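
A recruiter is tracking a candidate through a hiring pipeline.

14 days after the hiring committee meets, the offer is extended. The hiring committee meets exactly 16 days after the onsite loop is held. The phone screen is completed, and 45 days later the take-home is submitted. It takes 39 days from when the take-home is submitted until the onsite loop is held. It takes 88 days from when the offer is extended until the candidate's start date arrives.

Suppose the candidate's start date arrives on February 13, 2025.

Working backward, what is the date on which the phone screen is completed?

The candidate's start date arrives: Feb 13, 2025.
The offer is extended: Feb 13, 2025 − 88 days = Nov 17, 2024.
The hiring committee meets: Nov 17, 2024 − 14 days = Nov 3, 2024.
The onsite loop is held: Nov 3, 2024 − 16 days = Oct 18, 2024.
The take-home is submitted: Oct 18, 2024 − 39 days = Sep 9, 2024.
The phone screen is completed: Sep 9, 2024 − 45 days = Jul 26, 2024.

July 26, 2024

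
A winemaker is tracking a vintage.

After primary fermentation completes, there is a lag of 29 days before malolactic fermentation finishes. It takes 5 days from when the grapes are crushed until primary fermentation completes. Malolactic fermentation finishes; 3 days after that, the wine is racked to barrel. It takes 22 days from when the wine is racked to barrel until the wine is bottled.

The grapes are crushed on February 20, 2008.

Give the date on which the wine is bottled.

The grapes are crushed: Feb 20, 2008.
Primary fermentation completes: Feb 20, 2008 + 5 days = Feb 25, 2008.
Malolactic fermentation finishes: Feb 25, 2008 + 29 days = Mar 25, 2008.
The wine is racked to barrel: Mar 25, 2008 + 3 days = Mar 28, 2008.
The wine is bottled: Mar 28, 2008 + 22 days = Apr 19, 2008.

April 19, 2008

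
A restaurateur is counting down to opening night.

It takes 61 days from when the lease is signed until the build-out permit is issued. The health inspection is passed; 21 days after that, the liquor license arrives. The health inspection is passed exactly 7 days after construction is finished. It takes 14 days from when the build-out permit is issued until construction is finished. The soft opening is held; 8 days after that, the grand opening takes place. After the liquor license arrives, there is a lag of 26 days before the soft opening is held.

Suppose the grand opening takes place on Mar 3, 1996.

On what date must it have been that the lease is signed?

The grand opening takes place: Mar 3, 1996.
The soft opening is held: Mar 3, 1996 − 8 days = Feb 24, 1996.
The liquor license arrives: Feb 24, 1996 − 26 days = Jan 29, 1996.
The health inspection is passed: Jan 29, 1996 − 21 days = Jan 8, 1996.
Construction is finished: Jan 8, 1996 − 7 days = Jan 1, 1996.
The build-out permit is issued: Jan 1, 1996 − 14 days = Dec 18, 1995.
The lease is signed: Dec 18, 1995 − 61 days = Oct 18, 1995.

Oct 18, 1995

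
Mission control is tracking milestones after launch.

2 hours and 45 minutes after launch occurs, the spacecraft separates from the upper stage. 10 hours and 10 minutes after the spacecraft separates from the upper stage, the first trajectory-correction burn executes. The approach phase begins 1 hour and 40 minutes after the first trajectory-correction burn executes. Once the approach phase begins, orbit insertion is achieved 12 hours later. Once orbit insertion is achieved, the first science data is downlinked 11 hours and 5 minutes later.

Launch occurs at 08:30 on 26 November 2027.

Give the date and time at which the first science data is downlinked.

22:10 on 27 November 2027

Launch occurs: 08:30 Nov 26, 2027.
The spacecraft separates from the upper stage: 08:30 Nov 26, 2027 + 2h45m = 11:15 Nov 26, 2027.
The first trajectory-correction burn executes: 11:15 Nov 26, 2027 + 10h10m = 21:25 Nov 26, 2027.
The approach phase begins: 21:25 Nov 26, 2027 + 1h40m = 23:05 Nov 26, 2027.
Orbit insertion is achieved: 23:05 Nov 26, 2027 + 12h = 11:05 Nov 27, 2027.
The first science data is downlinked: 11:05 Nov 27, 2027 + 11h05m = 22:10 Nov 27, 2027.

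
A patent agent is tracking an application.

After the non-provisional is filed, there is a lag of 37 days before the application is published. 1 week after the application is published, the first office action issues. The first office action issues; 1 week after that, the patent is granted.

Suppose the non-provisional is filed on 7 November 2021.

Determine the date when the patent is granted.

The non-provisional is filed: Nov 7, 2021.
The application is published: Nov 7, 2021 + 37 days = Dec 14, 2021.
The first office action issues: Dec 14, 2021 + 1 week = Dec 21, 2021.
The patent is granted: Dec 21, 2021 + 1 week = Dec 28, 2021.

28 December 2021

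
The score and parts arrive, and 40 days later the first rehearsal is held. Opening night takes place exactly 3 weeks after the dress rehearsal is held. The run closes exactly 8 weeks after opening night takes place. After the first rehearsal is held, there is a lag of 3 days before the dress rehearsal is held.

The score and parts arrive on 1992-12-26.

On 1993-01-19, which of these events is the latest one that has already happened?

The score and parts arrive

The score and parts arrive: Dec 26, 1992.
The first rehearsal is held: Dec 26, 1992 + 40 days = Feb 4, 1993.
The dress rehearsal is held: Feb 4, 1993 + 3 days = Feb 7, 1993.
Opening night takes place: Feb 7, 1993 + 3 weeks = Feb 28, 1993.
The run closes: Feb 28, 1993 + 8 weeks = Apr 25, 1993.
Jan 19, 1993 falls between when the score and parts arrive (Dec 26, 1992) and when the first rehearsal is held (Feb 4, 1993).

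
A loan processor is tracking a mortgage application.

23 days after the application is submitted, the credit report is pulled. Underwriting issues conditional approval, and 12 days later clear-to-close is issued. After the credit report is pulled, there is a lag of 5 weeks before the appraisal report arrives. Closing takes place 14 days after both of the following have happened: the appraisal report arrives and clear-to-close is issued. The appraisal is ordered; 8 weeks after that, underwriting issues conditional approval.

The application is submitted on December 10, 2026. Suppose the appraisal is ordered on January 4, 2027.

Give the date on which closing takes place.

The application is submitted: Dec 10, 2026.
The credit report is pulled: Dec 10, 2026 + 23 days = Jan 2, 2027.
The appraisal report arrives: Jan 2, 2027 + 5 weeks = Feb 6, 2027.
The appraisal is ordered: Jan 4, 2027.
Underwriting issues conditional approval: Jan 4, 2027 + 8 weeks = Mar 1, 2027.
Clear-to-close is issued: Mar 1, 2027 + 12 days = Mar 13, 2027.
Both prerequisites met — the appraisal report arrives (Feb 6, 2027), clear-to-close is issued (Mar 13, 2027); the later is Mar 13, 2027.
Closing takes place: Mar 13, 2027 + 14 days = Mar 27, 2027.

March 27, 2027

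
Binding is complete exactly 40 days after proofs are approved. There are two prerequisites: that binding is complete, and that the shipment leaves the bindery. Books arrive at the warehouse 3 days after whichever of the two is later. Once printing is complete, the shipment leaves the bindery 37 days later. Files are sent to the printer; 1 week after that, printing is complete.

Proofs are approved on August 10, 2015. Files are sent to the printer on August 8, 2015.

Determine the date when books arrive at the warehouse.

Proofs are approved: Aug 10, 2015.
Binding is complete: Aug 10, 2015 + 40 days = Sep 19, 2015.
Files are sent to the printer: Aug 8, 2015.
Printing is complete: Aug 8, 2015 + 1 week = Aug 15, 2015.
The shipment leaves the bindery: Aug 15, 2015 + 37 days = Sep 21, 2015.
Both prerequisites met — binding is complete (Sep 19, 2015), the shipment leaves the bindery (Sep 21, 2015); the later is Sep 21, 2015.
Books arrive at the warehouse: Sep 21, 2015 + 3 days = Sep 24, 2015.

September 24, 2015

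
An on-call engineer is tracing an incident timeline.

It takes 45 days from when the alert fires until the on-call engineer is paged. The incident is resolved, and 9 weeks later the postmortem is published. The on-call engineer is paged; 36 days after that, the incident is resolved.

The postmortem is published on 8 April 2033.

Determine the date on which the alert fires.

15 November 2032

The postmortem is published: Apr 8, 2033.
The incident is resolved: Apr 8, 2033 − 9 weeks = Feb 4, 2033.
The on-call engineer is paged: Feb 4, 2033 − 36 days = Dec 30, 2032.
The alert fires: Dec 30, 2032 − 45 days = Nov 15, 2032.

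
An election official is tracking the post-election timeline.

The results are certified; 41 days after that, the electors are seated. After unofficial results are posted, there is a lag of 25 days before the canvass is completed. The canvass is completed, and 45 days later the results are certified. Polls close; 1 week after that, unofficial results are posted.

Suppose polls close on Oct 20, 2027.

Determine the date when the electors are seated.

Polls close: Oct 20, 2027.
Unofficial results are posted: Oct 20, 2027 + 1 week = Oct 27, 2027.
The canvass is completed: Oct 27, 2027 + 25 days = Nov 21, 2027.
The results are certified: Nov 21, 2027 + 45 days = Jan 5, 2028.
The electors are seated: Jan 5, 2028 + 41 days = Feb 15, 2028.

Feb 15, 2028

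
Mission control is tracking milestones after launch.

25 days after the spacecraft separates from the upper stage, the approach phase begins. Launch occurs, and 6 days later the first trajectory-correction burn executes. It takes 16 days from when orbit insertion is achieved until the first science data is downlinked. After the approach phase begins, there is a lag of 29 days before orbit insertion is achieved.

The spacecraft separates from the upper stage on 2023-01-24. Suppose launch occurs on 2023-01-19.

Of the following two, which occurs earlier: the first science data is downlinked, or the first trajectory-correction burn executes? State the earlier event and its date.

The first trajectory-correction burn executes — 2023-01-25

The spacecraft separates from the upper stage: Jan 24, 2023.
The approach phase begins: Jan 24, 2023 + 25 days = Feb 18, 2023.
Orbit insertion is achieved: Feb 18, 2023 + 29 days = Mar 19, 2023.
The first science data is downlinked: Mar 19, 2023 + 16 days = Apr 4, 2023.
Launch occurs: Jan 19, 2023.
The first trajectory-correction burn executes: Jan 19, 2023 + 6 days = Jan 25, 2023.
Comparing: the first science data is downlinked on Apr 4, 2023 vs the first trajectory-correction burn executes on Jan 25, 2023. Earlier: the first trajectory-correction burn executes.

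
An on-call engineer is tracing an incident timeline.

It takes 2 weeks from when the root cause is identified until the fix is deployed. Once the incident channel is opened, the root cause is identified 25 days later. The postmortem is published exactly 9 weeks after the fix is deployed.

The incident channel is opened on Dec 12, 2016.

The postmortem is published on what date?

Mar 24, 2017

The incident channel is opened: Dec 12, 2016.
The root cause is identified: Dec 12, 2016 + 25 days = Jan 6, 2017.
The fix is deployed: Jan 6, 2017 + 2 weeks = Jan 20, 2017.
The postmortem is published: Jan 20, 2017 + 9 weeks = Mar 24, 2017.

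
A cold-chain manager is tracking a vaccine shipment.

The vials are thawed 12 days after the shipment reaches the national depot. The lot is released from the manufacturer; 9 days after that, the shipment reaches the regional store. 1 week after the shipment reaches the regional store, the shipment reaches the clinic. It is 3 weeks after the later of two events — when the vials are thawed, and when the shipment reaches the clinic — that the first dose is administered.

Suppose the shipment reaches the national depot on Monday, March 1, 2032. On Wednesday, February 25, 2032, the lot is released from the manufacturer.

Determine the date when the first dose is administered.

Saturday, April 3, 2032

The shipment reaches the national depot: Mar 1, 2032.
The vials are thawed: Mar 1, 2032 + 12 days = Mar 13, 2032.
The lot is released from the manufacturer: Feb 25, 2032.
The shipment reaches the regional store: Feb 25, 2032 + 9 days = Mar 5, 2032.
The shipment reaches the clinic: Mar 5, 2032 + 1 week = Mar 12, 2032.
Both prerequisites met — the vials are thawed (Mar 13, 2032), the shipment reaches the clinic (Mar 12, 2032); the later is Mar 13, 2032.
The first dose is administered: Mar 13, 2032 + 3 weeks = Apr 3, 2032.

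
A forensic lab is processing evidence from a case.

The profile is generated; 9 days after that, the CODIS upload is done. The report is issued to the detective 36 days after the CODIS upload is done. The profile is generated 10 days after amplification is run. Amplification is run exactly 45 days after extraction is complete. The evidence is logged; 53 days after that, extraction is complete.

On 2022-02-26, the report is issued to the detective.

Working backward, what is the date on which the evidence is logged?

2021-09-26

The report is issued to the detective: Feb 26, 2022.
The CODIS upload is done: Feb 26, 2022 − 36 days = Jan 21, 2022.
The profile is generated: Jan 21, 2022 − 9 days = Jan 12, 2022.
Amplification is run: Jan 12, 2022 − 10 days = Jan 2, 2022.
Extraction is complete: Jan 2, 2022 − 45 days = Nov 18, 2021.
The evidence is logged: Nov 18, 2021 − 53 days = Sep 26, 2021.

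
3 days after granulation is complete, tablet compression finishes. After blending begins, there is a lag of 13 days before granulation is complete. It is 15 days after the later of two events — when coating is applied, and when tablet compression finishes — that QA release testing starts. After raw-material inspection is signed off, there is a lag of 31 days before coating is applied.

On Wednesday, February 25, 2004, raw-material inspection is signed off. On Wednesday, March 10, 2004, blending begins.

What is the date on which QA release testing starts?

Sunday, April 11, 2004

Raw-material inspection is signed off: Feb 25, 2004.
Coating is applied: Feb 25, 2004 + 31 days = Mar 27, 2004.
Blending begins: Mar 10, 2004.
Granulation is complete: Mar 10, 2004 + 13 days = Mar 23, 2004.
Tablet compression finishes: Mar 23, 2004 + 3 days = Mar 26, 2004.
Both prerequisites met — coating is applied (Mar 27, 2004), tablet compression finishes (Mar 26, 2004); the later is Mar 27, 2004.
QA release testing starts: Mar 27, 2004 + 15 days = Apr 11, 2004.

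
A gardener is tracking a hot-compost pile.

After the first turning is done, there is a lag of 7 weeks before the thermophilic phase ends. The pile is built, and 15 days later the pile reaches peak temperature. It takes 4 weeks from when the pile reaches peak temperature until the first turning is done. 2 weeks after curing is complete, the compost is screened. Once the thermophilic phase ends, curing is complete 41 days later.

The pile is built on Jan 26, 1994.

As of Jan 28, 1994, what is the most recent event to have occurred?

The pile is built

The pile is built: Jan 26, 1994.
The pile reaches peak temperature: Jan 26, 1994 + 15 days = Feb 10, 1994.
The first turning is done: Feb 10, 1994 + 4 weeks = Mar 10, 1994.
The thermophilic phase ends: Mar 10, 1994 + 7 weeks = Apr 28, 1994.
Curing is complete: Apr 28, 1994 + 41 days = Jun 8, 1994.
The compost is screened: Jun 8, 1994 + 2 weeks = Jun 22, 1994.
Jan 28, 1994 falls between when the pile is built (Jan 26, 1994) and when the pile reaches peak temperature (Feb 10, 1994).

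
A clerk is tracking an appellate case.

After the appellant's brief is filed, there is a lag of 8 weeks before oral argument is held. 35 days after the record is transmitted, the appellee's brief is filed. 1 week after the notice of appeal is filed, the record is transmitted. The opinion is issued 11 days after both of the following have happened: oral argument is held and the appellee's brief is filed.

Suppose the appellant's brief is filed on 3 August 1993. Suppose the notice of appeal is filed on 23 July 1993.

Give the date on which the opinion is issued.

The appellant's brief is filed: Aug 3, 1993.
Oral argument is held: Aug 3, 1993 + 8 weeks = Sep 28, 1993.
The notice of appeal is filed: Jul 23, 1993.
The record is transmitted: Jul 23, 1993 + 1 week = Jul 30, 1993.
The appellee's brief is filed: Jul 30, 1993 + 35 days = Sep 3, 1993.
Both prerequisites met — oral argument is held (Sep 28, 1993), the appellee's brief is filed (Sep 3, 1993); the later is Sep 28, 1993.
The opinion is issued: Sep 28, 1993 + 11 days = Oct 9, 1993.

9 October 1993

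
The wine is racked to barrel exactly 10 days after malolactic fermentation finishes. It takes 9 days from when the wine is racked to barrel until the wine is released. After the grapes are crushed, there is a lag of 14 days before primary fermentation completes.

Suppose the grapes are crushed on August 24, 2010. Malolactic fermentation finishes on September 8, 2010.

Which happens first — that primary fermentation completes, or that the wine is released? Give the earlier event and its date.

Primary fermentation completes — September 7, 2010

The grapes are crushed: Aug 24, 2010.
Primary fermentation completes: Aug 24, 2010 + 14 days = Sep 7, 2010.
Malolactic fermentation finishes: Sep 8, 2010.
The wine is racked to barrel: Sep 8, 2010 + 10 days = Sep 18, 2010.
The wine is released: Sep 18, 2010 + 9 days = Sep 27, 2010.
Comparing: primary fermentation completes on Sep 7, 2010 vs the wine is released on Sep 27, 2010. Earlier: primary fermentation completes.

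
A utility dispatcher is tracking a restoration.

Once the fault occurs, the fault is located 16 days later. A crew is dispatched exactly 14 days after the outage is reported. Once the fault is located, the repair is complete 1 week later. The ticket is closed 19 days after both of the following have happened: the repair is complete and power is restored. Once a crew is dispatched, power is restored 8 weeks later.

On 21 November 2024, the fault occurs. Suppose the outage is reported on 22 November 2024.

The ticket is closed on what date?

19 February 2025

The fault occurs: Nov 21, 2024.
The fault is located: Nov 21, 2024 + 16 days = Dec 7, 2024.
The repair is complete: Dec 7, 2024 + 1 week = Dec 14, 2024.
The outage is reported: Nov 22, 2024.
A crew is dispatched: Nov 22, 2024 + 14 days = Dec 6, 2024.
Power is restored: Dec 6, 2024 + 8 weeks = Jan 31, 2025.
Both prerequisites met — the repair is complete (Dec 14, 2024), power is restored (Jan 31, 2025); the later is Jan 31, 2025.
The ticket is closed: Jan 31, 2025 + 19 days = Feb 19, 2025.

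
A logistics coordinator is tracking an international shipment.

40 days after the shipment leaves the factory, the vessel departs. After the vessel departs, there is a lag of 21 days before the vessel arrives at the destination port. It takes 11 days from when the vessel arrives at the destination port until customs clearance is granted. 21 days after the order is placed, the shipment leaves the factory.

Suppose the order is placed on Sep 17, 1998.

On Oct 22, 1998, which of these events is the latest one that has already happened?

The shipment leaves the factory

The order is placed: Sep 17, 1998.
The shipment leaves the factory: Sep 17, 1998 + 21 days = Oct 8, 1998.
The vessel departs: Oct 8, 1998 + 40 days = Nov 17, 1998.
The vessel arrives at the destination port: Nov 17, 1998 + 21 days = Dec 8, 1998.
Customs clearance is granted: Dec 8, 1998 + 11 days = Dec 19, 1998.
Oct 22, 1998 falls between when the shipment leaves the factory (Oct 8, 1998) and when the vessel departs (Nov 17, 1998).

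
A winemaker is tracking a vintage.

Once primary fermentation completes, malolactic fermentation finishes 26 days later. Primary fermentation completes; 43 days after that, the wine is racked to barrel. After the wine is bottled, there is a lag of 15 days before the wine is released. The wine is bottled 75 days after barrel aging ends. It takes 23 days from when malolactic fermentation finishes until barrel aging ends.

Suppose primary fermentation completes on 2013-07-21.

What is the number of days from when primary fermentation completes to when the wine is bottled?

Causal path: primary fermentation completes → malolactic fermentation finishes → barrel aging ends → the wine is bottled.
Total delay along the path: 26 + 23 + 75 = 124 days.

124 days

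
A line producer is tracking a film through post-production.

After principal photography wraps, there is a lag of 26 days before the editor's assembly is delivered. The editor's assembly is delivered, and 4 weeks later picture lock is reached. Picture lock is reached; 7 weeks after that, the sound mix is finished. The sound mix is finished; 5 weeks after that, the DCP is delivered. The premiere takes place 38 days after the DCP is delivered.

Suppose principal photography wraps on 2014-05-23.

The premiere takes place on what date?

Principal photography wraps: May 23, 2014.
The editor's assembly is delivered: May 23, 2014 + 26 days = Jun 18, 2014.
Picture lock is reached: Jun 18, 2014 + 4 weeks = Jul 16, 2014.
The sound mix is finished: Jul 16, 2014 + 7 weeks = Sep 3, 2014.
The DCP is delivered: Sep 3, 2014 + 5 weeks = Oct 8, 2014.
The premiere takes place: Oct 8, 2014 + 38 days = Nov 15, 2014.

2014-11-15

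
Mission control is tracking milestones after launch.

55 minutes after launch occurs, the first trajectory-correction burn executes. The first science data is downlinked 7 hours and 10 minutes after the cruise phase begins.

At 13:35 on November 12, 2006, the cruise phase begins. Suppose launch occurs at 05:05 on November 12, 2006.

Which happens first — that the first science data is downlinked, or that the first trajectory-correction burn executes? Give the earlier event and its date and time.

The first trajectory-correction burn executes — 06:00 on November 12, 2006

The cruise phase begins: 13:35 Nov 12, 2006.
The first science data is downlinked: 13:35 Nov 12, 2006 + 7h10m = 20:45 Nov 12, 2006.
Launch occurs: 05:05 Nov 12, 2006.
The first trajectory-correction burn executes: 05:05 Nov 12, 2006 + 55m = 06:00 Nov 12, 2006.
Comparing: the first science data is downlinked at 20:45 Nov 12, 2006 vs the first trajectory-correction burn executes at 06:00 Nov 12, 2006. Earlier: the first trajectory-correction burn executes.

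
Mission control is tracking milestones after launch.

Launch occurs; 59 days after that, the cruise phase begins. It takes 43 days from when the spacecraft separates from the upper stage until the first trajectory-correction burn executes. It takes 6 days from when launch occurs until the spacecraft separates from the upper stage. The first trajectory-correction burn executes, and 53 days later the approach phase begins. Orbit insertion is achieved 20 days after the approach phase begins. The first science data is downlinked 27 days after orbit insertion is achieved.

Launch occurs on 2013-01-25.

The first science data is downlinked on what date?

Launch occurs: Jan 25, 2013.
The spacecraft separates from the upper stage: Jan 25, 2013 + 6 days = Jan 31, 2013.
The first trajectory-correction burn executes: Jan 31, 2013 + 43 days = Mar 15, 2013.
The approach phase begins: Mar 15, 2013 + 53 days = May 7, 2013.
Orbit insertion is achieved: May 7, 2013 + 20 days = May 27, 2013.
The first science data is downlinked: May 27, 2013 + 27 days = Jun 23, 2013.

2013-06-23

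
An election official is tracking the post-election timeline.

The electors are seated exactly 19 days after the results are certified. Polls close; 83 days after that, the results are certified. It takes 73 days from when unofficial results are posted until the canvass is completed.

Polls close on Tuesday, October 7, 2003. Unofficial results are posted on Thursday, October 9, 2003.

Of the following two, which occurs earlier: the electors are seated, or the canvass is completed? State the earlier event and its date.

The canvass is completed — Sunday, December 21, 2003

Polls close: Oct 7, 2003.
The results are certified: Oct 7, 2003 + 83 days = Dec 29, 2003.
The electors are seated: Dec 29, 2003 + 19 days = Jan 17, 2004.
Unofficial results are posted: Oct 9, 2003.
The canvass is completed: Oct 9, 2003 + 73 days = Dec 21, 2003.
Comparing: the electors are seated on Jan 17, 2004 vs the canvass is completed on Dec 21, 2003. Earlier: the canvass is completed.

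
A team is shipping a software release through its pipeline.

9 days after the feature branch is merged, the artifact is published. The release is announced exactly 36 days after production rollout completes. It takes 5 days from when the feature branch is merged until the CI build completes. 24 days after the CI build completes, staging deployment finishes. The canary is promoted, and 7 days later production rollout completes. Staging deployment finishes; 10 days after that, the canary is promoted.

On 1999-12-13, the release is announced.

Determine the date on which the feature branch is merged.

1999-09-22

The release is announced: Dec 13, 1999.
Production rollout completes: Dec 13, 1999 − 36 days = Nov 7, 1999.
The canary is promoted: Nov 7, 1999 − 7 days = Oct 31, 1999.
Staging deployment finishes: Oct 31, 1999 − 10 days = Oct 21, 1999.
The CI build completes: Oct 21, 1999 − 24 days = Sep 27, 1999.
The feature branch is merged: Sep 27, 1999 − 5 days = Sep 22, 1999.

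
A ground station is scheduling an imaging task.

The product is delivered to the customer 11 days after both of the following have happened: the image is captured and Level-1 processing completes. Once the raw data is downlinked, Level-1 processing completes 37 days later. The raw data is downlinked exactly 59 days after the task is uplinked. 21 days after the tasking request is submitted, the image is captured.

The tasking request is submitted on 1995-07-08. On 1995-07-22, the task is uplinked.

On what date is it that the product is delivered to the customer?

1995-11-06

The tasking request is submitted: Jul 8, 1995.
The image is captured: Jul 8, 1995 + 21 days = Jul 29, 1995.
The task is uplinked: Jul 22, 1995.
The raw data is downlinked: Jul 22, 1995 + 59 days = Sep 19, 1995.
Level-1 processing completes: Sep 19, 1995 + 37 days = Oct 26, 1995.
Both prerequisites met — the image is captured (Jul 29, 1995), Level-1 processing completes (Oct 26, 1995); the later is Oct 26, 1995.
The product is delivered to the customer: Oct 26, 1995 + 11 days = Nov 6, 1995.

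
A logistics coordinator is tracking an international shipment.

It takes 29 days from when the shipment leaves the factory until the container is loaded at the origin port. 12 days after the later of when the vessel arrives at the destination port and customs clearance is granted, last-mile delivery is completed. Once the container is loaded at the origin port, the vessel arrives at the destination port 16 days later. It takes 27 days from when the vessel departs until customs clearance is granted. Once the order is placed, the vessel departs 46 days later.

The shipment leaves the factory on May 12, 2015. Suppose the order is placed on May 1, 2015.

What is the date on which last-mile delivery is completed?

The shipment leaves the factory: May 12, 2015.
The container is loaded at the origin port: May 12, 2015 + 29 days = Jun 10, 2015.
The vessel arrives at the destination port: Jun 10, 2015 + 16 days = Jun 26, 2015.
The order is placed: May 1, 2015.
The vessel departs: May 1, 2015 + 46 days = Jun 16, 2015.
Customs clearance is granted: Jun 16, 2015 + 27 days = Jul 13, 2015.
Both prerequisites met — the vessel arrives at the destination port (Jun 26, 2015), customs clearance is granted (Jul 13, 2015); the later is Jul 13, 2015.
Last-mile delivery is completed: Jul 13, 2015 + 12 days = Jul 25, 2015.

July 25, 2015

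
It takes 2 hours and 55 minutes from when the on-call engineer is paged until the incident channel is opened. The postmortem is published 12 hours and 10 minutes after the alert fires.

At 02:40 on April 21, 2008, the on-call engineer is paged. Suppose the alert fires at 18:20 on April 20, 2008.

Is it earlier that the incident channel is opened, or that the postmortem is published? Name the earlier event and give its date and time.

The on-call engineer is paged: 02:40 Apr 21, 2008.
The incident channel is opened: 02:40 Apr 21, 2008 + 2h55m = 05:35 Apr 21, 2008.
The alert fires: 18:20 Apr 20, 2008.
The postmortem is published: 18:20 Apr 20, 2008 + 12h10m = 06:30 Apr 21, 2008.
Comparing: the incident channel is opened at 05:35 Apr 21, 2008 vs the postmortem is published at 06:30 Apr 21, 2008. Earlier: the incident channel is opened.

The incident channel is opened — 05:35 on April 21, 2008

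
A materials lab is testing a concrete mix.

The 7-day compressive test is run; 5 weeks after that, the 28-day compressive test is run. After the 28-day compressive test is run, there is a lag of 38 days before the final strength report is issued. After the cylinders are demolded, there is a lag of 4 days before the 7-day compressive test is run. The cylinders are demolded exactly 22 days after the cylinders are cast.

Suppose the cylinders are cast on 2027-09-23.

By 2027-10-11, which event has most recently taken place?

The cylinders are cast

The cylinders are cast: Sep 23, 2027.
The cylinders are demolded: Sep 23, 2027 + 22 days = Oct 15, 2027.
The 7-day compressive test is run: Oct 15, 2027 + 4 days = Oct 19, 2027.
The 28-day compressive test is run: Oct 19, 2027 + 5 weeks = Nov 23, 2027.
The final strength report is issued: Nov 23, 2027 + 38 days = Dec 31, 2027.
Oct 11, 2027 falls between when the cylinders are cast (Sep 23, 2027) and when the cylinders are demolded (Oct 15, 2027).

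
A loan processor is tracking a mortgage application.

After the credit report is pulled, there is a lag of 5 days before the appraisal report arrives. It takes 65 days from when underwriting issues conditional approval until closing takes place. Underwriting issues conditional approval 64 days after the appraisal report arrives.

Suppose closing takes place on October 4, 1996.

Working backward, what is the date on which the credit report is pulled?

May 23, 1996

Closing takes place: Oct 4, 1996.
Underwriting issues conditional approval: Oct 4, 1996 − 65 days = Jul 31, 1996.
The appraisal report arrives: Jul 31, 1996 − 64 days = May 28, 1996.
The credit report is pulled: May 28, 1996 − 5 days = May 23, 1996.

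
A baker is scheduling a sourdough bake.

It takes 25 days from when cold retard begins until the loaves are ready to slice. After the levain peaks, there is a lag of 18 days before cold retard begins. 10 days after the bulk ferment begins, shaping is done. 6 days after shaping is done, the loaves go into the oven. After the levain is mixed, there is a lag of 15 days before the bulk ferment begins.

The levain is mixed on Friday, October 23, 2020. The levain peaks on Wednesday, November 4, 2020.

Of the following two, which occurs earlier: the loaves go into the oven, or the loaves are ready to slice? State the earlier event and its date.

The levain is mixed: Oct 23, 2020.
The bulk ferment begins: Oct 23, 2020 + 15 days = Nov 7, 2020.
Shaping is done: Nov 7, 2020 + 10 days = Nov 17, 2020.
The loaves go into the oven: Nov 17, 2020 + 6 days = Nov 23, 2020.
The levain peaks: Nov 4, 2020.
Cold retard begins: Nov 4, 2020 + 18 days = Nov 22, 2020.
The loaves are ready to slice: Nov 22, 2020 + 25 days = Dec 17, 2020.
Comparing: the loaves go into the oven on Nov 23, 2020 vs the loaves are ready to slice on Dec 17, 2020. Earlier: the loaves go into the oven.

The loaves go into the oven — Monday, November 23, 2020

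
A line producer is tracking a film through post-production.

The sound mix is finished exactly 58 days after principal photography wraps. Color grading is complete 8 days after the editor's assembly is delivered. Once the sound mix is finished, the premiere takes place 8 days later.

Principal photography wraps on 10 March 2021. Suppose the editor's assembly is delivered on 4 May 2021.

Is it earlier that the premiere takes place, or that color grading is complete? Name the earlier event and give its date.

Principal photography wraps: Mar 10, 2021.
The sound mix is finished: Mar 10, 2021 + 58 days = May 7, 2021.
The premiere takes place: May 7, 2021 + 8 days = May 15, 2021.
The editor's assembly is delivered: May 4, 2021.
Color grading is complete: May 4, 2021 + 8 days = May 12, 2021.
Comparing: the premiere takes place on May 15, 2021 vs color grading is complete on May 12, 2021. Earlier: color grading is complete.

Color grading is complete — 12 May 2021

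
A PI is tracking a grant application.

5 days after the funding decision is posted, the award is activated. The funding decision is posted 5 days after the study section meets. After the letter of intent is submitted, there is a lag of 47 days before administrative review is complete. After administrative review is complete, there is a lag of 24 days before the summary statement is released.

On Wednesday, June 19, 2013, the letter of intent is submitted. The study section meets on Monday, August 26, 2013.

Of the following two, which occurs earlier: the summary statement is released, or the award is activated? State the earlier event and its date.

The summary statement is released — Thursday, August 29, 2013

The letter of intent is submitted: Jun 19, 2013.
Administrative review is complete: Jun 19, 2013 + 47 days = Aug 5, 2013.
The summary statement is released: Aug 5, 2013 + 24 days = Aug 29, 2013.
The study section meets: Aug 26, 2013.
The funding decision is posted: Aug 26, 2013 + 5 days = Aug 31, 2013.
The award is activated: Aug 31, 2013 + 5 days = Sep 5, 2013.
Comparing: the summary statement is released on Aug 29, 2013 vs the award is activated on Sep 5, 2013. Earlier: the summary statement is released.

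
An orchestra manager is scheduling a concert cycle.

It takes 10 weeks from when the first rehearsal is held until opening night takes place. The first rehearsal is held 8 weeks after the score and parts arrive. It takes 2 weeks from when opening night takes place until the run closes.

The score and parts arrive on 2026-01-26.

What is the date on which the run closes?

2026-06-15

The score and parts arrive: Jan 26, 2026.
The first rehearsal is held: Jan 26, 2026 + 8 weeks = Mar 23, 2026.
Opening night takes place: Mar 23, 2026 + 10 weeks = Jun 1, 2026.
The run closes: Jun 1, 2026 + 2 weeks = Jun 15, 2026.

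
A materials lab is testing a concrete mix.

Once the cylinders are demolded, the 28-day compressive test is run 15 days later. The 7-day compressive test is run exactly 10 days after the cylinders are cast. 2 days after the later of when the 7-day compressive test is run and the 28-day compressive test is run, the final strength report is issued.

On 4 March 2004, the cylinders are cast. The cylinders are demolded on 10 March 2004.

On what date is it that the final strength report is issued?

The cylinders are cast: Mar 4, 2004.
The 7-day compressive test is run: Mar 4, 2004 + 10 days = Mar 14, 2004.
The cylinders are demolded: Mar 10, 2004.
The 28-day compressive test is run: Mar 10, 2004 + 15 days = Mar 25, 2004.
Both prerequisites met — the 7-day compressive test is run (Mar 14, 2004), the 28-day compressive test is run (Mar 25, 2004); the later is Mar 25, 2004.
The final strength report is issued: Mar 25, 2004 + 2 days = Mar 27, 2004.

27 March 2004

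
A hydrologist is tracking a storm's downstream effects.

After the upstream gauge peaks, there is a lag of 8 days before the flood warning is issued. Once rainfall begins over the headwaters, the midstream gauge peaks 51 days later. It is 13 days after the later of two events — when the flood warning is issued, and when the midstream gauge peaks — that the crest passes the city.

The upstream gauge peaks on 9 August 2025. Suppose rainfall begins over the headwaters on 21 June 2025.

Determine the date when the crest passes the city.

30 August 2025

The upstream gauge peaks: Aug 9, 2025.
The flood warning is issued: Aug 9, 2025 + 8 days = Aug 17, 2025.
Rainfall begins over the headwaters: Jun 21, 2025.
The midstream gauge peaks: Jun 21, 2025 + 51 days = Aug 11, 2025.
Both prerequisites met — the flood warning is issued (Aug 17, 2025), the midstream gauge peaks (Aug 11, 2025); the later is Aug 17, 2025.
The crest passes the city: Aug 17, 2025 + 13 days = Aug 30, 2025.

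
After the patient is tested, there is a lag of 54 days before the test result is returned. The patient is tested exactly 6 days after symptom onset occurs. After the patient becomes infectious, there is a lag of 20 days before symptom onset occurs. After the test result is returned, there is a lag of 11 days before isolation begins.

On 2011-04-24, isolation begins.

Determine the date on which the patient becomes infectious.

2011-01-23

Isolation begins: Apr 24, 2011.
The test result is returned: Apr 24, 2011 − 11 days = Apr 13, 2011.
The patient is tested: Apr 13, 2011 − 54 days = Feb 18, 2011.
Symptom onset occurs: Feb 18, 2011 − 6 days = Feb 12, 2011.
The patient becomes infectious: Feb 12, 2011 − 20 days = Jan 23, 2011.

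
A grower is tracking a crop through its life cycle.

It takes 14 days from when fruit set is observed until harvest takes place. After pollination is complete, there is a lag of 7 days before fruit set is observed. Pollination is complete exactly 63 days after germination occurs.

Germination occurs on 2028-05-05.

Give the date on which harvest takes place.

2028-07-28

Germination occurs: May 5, 2028.
Pollination is complete: May 5, 2028 + 63 days = Jul 7, 2028.
Fruit set is observed: Jul 7, 2028 + 7 days = Jul 14, 2028.
Harvest takes place: Jul 14, 2028 + 14 days = Jul 28, 2028.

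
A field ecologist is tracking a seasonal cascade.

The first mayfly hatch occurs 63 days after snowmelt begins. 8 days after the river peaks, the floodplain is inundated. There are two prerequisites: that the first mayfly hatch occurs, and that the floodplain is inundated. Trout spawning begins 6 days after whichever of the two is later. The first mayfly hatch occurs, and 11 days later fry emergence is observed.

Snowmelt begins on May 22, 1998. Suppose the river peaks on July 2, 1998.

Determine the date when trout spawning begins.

Snowmelt begins: May 22, 1998.
The first mayfly hatch occurs: May 22, 1998 + 63 days = Jul 24, 1998.
The river peaks: Jul 2, 1998.
The floodplain is inundated: Jul 2, 1998 + 8 days = Jul 10, 1998.
Both prerequisites met — the first mayfly hatch occurs (Jul 24, 1998), the floodplain is inundated (Jul 10, 1998); the later is Jul 24, 1998.
Trout spawning begins: Jul 24, 1998 + 6 days = Jul 30, 1998.

July 30, 1998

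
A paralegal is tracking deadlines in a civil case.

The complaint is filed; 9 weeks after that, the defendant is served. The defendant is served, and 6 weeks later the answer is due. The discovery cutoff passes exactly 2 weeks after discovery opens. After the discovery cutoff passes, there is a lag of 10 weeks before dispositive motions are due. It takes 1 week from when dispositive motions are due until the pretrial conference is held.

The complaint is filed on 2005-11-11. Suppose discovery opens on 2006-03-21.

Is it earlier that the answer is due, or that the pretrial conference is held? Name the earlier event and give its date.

The complaint is filed: Nov 11, 2005.
The defendant is served: Nov 11, 2005 + 9 weeks = Jan 13, 2006.
The answer is due: Jan 13, 2006 + 6 weeks = Feb 24, 2006.
Discovery opens: Mar 21, 2006.
The discovery cutoff passes: Mar 21, 2006 + 2 weeks = Apr 4, 2006.
Dispositive motions are due: Apr 4, 2006 + 10 weeks = Jun 13, 2006.
The pretrial conference is held: Jun 13, 2006 + 1 week = Jun 20, 2006.
Comparing: the answer is due on Feb 24, 2006 vs the pretrial conference is held on Jun 20, 2006. Earlier: the answer is due.

The answer is due — 2006-02-24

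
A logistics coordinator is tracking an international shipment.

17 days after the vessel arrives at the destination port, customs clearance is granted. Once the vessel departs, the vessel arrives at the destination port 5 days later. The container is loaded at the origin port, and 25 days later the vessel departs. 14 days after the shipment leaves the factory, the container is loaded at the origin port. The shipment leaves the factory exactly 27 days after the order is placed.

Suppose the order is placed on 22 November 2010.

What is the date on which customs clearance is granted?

18 February 2011

The order is placed: Nov 22, 2010.
The shipment leaves the factory: Nov 22, 2010 + 27 days = Dec 19, 2010.
The container is loaded at the origin port: Dec 19, 2010 + 14 days = Jan 2, 2011.
The vessel departs: Jan 2, 2011 + 25 days = Jan 27, 2011.
The vessel arrives at the destination port: Jan 27, 2011 + 5 days = Feb 1, 2011.
Customs clearance is granted: Feb 1, 2011 + 17 days = Feb 18, 2011.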